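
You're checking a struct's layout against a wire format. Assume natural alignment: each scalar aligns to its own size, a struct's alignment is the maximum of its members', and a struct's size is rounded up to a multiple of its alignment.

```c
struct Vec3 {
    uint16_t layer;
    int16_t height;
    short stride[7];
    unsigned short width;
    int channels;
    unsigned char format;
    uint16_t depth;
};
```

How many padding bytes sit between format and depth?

0..2  layer  (2B, 2-aligned)
2..4  height  (2B, 2-aligned)
4..18  stride  (14B, 2-aligned)
18..20  width  (2B, 2-aligned)
20..24  channels  (4B, 4-aligned)
24..25  format  (1B, 1-aligned)
25..26  -- padding (1B)
26..28  depth  (2B, 2-aligned)

1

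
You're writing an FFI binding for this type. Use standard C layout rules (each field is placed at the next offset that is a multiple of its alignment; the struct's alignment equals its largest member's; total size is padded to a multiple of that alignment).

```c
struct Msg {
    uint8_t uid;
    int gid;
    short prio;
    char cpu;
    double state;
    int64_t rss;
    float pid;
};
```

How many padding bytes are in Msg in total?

0..1  uid  (1B, 1-aligned)
1..4  -- padding (3B)
4..8  gid  (4B, 4-aligned)
8..10  prio  (2B, 2-aligned)
10..11  cpu  (1B, 1-aligned)
11..16  -- padding (5B)
16..24  state  (8B, 8-aligned)
24..32  rss  (8B, 8-aligned)
32..36  pid  (4B, 4-aligned)
36..40  -- tail padding (4B)
sizeof = 40, alignof = 8
data bytes 28, size 40 → padding 12

12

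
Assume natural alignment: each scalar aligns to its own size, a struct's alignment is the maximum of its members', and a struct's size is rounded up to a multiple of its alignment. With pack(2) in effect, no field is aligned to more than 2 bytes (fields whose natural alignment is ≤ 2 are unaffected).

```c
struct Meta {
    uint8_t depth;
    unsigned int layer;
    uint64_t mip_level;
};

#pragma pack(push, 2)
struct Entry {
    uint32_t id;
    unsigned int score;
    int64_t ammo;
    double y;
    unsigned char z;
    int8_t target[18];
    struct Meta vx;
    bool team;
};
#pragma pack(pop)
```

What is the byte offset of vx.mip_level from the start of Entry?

Meta: depth at 0 (size 1, align 1) → ends 1; pad 3 to align 4 for layer; layer at 4 (size 4, align 4) → ends 8; mip_level at 8 (size 8, align 8) → ends 16; total 16 bytes, alignment 8
id at 0 (size 4, align 2) → ends 4
score at 4 (size 4, align 2) → ends 8
ammo at 8 (size 8, align 2) → ends 16
y at 16 (size 8, align 2) → ends 24
z at 24 (size 1, align 1) → ends 25
target at 25 (size 18, align 1) → ends 43
pad 1 to align 2 for vx
vx at 44 (size 16, align 2) → ends 60
within Meta: mip_level at 8
44 + 8 = 52

52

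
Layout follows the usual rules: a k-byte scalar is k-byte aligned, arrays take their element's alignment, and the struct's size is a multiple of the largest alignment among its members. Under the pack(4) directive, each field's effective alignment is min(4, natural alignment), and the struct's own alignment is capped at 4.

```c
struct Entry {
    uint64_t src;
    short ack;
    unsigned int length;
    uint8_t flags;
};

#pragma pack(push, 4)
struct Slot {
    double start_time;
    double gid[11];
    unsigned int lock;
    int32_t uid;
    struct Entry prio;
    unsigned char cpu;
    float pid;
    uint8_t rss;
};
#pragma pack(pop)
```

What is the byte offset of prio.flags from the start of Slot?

Entry: @0: src [8B, align 8] → 8; @8: ack [2B, align 2] → 10; +2 pad (align 4); @12: length [4B, align 4] → 16; @16: flags [1B, align 1] → 17; +7 tail pad (align 8); size 24, align 8
@0: start_time [8B, align 4] → 8
@8: gid [88B, align 4] → 96
@96: lock [4B, align 4] → 100
@100: uid [4B, align 4] → 104
@104: prio [24B, align 4] → 128
within Entry: flags at 16
104 + 16 = 120

120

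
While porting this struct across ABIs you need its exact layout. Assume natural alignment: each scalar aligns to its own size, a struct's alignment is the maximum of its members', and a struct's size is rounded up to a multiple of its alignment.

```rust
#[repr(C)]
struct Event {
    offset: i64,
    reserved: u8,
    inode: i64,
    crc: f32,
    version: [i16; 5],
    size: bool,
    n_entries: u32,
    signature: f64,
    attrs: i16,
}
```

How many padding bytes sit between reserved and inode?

7

offset at 0 (size 8, align 8) → ends 8
reserved at 8 (size 1, align 1) → ends 9
pad 7 to align 8 for inode
inode at 16 (size 8, align 8) → ends 24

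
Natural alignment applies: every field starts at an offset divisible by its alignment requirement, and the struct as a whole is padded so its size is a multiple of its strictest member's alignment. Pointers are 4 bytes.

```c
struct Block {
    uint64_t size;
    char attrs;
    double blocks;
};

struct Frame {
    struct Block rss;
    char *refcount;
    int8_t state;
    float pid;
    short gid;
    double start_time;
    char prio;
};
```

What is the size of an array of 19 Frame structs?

Block: size at 0 (size 8, align 8) → ends 8; attrs at 8 (size 1, align 1) → ends 9; pad 7 to align 8 for blocks; blocks at 16 (size 8, align 8) → ends 24; total 24 bytes, alignment 8
rss at 0 (size 24, align 8) → ends 24
refcount at 24 (size 4, align 4) → ends 28
state at 28 (size 1, align 1) → ends 29
pad 3 to align 4 for pid
pid at 32 (size 4, align 4) → ends 36
gid at 36 (size 2, align 2) → ends 38
pad 2 to align 8 for start_time
start_time at 40 (size 8, align 8) → ends 48
prio at 48 (size 1, align 1) → ends 49
tail pad 7 to reach multiple of 8
total 56 bytes, alignment 8
array of 19: 19 × 56 = 1064

1064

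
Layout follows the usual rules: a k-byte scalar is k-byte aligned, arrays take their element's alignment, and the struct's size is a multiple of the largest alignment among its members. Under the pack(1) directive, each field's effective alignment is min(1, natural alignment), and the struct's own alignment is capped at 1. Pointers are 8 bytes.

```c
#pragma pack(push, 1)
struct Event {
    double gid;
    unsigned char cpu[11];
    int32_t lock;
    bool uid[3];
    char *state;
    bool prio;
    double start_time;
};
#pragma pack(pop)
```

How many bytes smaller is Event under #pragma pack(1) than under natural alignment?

natural layout:
  0..8  gid  (8B, 8-aligned)
  8..19  cpu  (11B, 1-aligned)
  19..20  -- padding (1B)
  20..24  lock  (4B, 4-aligned)
  24..27  uid  (3B, 1-aligned)
  27..32  -- padding (5B)
  32..40  state  (8B, 8-aligned)
  40..41  prio  (1B, 1-aligned)
  41..48  -- padding (7B)
  48..56  start_time  (8B, 8-aligned)
  sizeof = 56, alignof = 8
packed(1) layout:
  0..8  gid  (8B, 1-aligned)
  8..19  cpu  (11B, 1-aligned)
  19..23  lock  (4B, 1-aligned)
  23..26  uid  (3B, 1-aligned)
  26..34  state  (8B, 1-aligned)
  34..35  prio  (1B, 1-aligned)
  35..43  start_time  (8B, 1-aligned)
  sizeof = 43, alignof = 1
56 − 43 = 13

13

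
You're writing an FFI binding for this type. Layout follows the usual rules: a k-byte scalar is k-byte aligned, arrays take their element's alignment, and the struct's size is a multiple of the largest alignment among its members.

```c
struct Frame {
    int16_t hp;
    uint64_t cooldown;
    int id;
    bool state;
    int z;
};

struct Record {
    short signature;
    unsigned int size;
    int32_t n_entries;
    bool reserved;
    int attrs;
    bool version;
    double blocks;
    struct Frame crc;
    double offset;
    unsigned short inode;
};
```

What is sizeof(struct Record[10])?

800

Frame: 0..2  hp  (2B, 2-aligned); 2..8  -- padding (6B); 8..16  cooldown  (8B, 8-aligned); 16..20  id  (4B, 4-aligned); 20..21  state  (1B, 1-aligned); 21..24  -- padding (3B); 24..28  z  (4B, 4-aligned); 28..32  -- tail padding (4B); sizeof = 32, alignof = 8
0..2  signature  (2B, 2-aligned)
2..4  -- padding (2B)
4..8  size  (4B, 4-aligned)
8..12  n_entries  (4B, 4-aligned)
12..13  reserved  (1B, 1-aligned)
13..16  -- padding (3B)
16..20  attrs  (4B, 4-aligned)
20..21  version  (1B, 1-aligned)
21..24  -- padding (3B)
24..32  blocks  (8B, 8-aligned)
32..64  crc  (32B, 8-aligned)
64..72  offset  (8B, 8-aligned)
72..74  inode  (2B, 2-aligned)
74..80  -- tail padding (6B)
sizeof = 80, alignof = 8
array of 10: 10 × 80 = 800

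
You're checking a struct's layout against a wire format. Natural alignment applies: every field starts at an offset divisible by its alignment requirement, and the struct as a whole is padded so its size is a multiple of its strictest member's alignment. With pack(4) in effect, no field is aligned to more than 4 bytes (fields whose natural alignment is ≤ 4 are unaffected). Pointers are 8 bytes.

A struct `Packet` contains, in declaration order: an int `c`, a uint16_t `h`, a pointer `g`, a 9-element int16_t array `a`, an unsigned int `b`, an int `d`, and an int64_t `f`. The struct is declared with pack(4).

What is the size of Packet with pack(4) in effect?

@0: c [4B, align 4] → 4
@4: h [2B, align 2] → 6
+2 pad (align 4)
@8: g [8B, align 4] → 16
@16: a [18B, align 2] → 34
+2 pad (align 4)
@36: b [4B, align 4] → 40
@40: d [4B, align 4] → 44
@44: f [8B, align 4] → 52
size 52, align 4

52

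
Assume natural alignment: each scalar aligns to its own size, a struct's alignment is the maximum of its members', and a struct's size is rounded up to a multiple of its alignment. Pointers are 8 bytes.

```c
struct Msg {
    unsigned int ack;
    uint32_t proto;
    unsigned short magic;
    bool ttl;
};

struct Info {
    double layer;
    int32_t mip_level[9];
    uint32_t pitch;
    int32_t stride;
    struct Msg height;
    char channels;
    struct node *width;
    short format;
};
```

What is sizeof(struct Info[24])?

Msg: @0: ack [4B, align 4] → 4; @4: proto [4B, align 4] → 8; @8: magic [2B, align 2] → 10; @10: ttl [1B, align 1] → 11; +1 tail pad (align 4); size 12, align 4
@0: layer [8B, align 8] → 8
@8: mip_level [36B, align 4] → 44
@44: pitch [4B, align 4] → 48
@48: stride [4B, align 4] → 52
@52: height [12B, align 4] → 64
@64: channels [1B, align 1] → 65
+7 pad (align 8)
@72: width [8B, align 8] → 80
@80: format [2B, align 2] → 82
+6 tail pad (align 8)
size 88, align 8
array of 24: 24 × 88 = 2112

2112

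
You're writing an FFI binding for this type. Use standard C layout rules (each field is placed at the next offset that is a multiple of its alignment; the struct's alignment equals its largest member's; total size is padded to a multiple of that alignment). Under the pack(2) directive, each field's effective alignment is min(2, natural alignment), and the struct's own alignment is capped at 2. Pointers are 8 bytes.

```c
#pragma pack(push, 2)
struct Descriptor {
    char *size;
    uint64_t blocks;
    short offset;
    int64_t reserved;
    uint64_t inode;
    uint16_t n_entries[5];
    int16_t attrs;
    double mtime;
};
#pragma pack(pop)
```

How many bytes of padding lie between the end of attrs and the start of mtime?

0

0..8  size  (8B, 2-aligned)
8..16  blocks  (8B, 2-aligned)
16..18  offset  (2B, 2-aligned)
18..26  reserved  (8B, 2-aligned)
26..34  inode  (8B, 2-aligned)
34..44  n_entries  (10B, 2-aligned)
44..46  attrs  (2B, 2-aligned)
46..54  mtime  (8B, 2-aligned)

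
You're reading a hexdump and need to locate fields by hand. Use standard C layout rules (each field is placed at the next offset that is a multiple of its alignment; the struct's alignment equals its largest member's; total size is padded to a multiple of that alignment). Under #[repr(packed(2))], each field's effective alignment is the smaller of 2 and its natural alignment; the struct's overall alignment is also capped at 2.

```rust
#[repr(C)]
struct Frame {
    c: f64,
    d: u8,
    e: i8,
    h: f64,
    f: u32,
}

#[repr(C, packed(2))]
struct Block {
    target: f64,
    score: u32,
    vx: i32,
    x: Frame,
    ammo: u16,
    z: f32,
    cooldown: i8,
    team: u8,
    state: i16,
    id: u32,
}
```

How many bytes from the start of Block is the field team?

Frame: @0: c [8B, align 8] → 8; @8: d [1B, align 1] → 9; @9: e [1B, align 1] → 10; +6 pad (align 8); @16: h [8B, align 8] → 24; @24: f [4B, align 4] → 28; +4 tail pad (align 8); size 32, align 8
@0: target [8B, align 2] → 8
@8: score [4B, align 2] → 12
@12: vx [4B, align 2] → 16
@16: x [32B, align 2] → 48
@48: ammo [2B, align 2] → 50
@50: z [4B, align 2] → 54
@54: cooldown [1B, align 1] → 55
@55: team [1B, align 1] → 56

55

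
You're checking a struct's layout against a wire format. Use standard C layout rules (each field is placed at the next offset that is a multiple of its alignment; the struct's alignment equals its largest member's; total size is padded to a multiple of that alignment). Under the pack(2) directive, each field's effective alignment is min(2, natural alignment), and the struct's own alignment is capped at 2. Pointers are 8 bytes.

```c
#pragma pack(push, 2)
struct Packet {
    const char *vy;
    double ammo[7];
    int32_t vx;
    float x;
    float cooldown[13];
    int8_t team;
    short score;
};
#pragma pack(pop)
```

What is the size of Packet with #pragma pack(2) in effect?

0..8  vy  (8B, 2-aligned)
8..64  ammo  (56B, 2-aligned)
64..68  vx  (4B, 2-aligned)
68..72  x  (4B, 2-aligned)
72..124  cooldown  (52B, 2-aligned)
124..125  team  (1B, 1-aligned)
125..126  -- padding (1B)
126..128  score  (2B, 2-aligned)
sizeof = 128, alignof = 2

128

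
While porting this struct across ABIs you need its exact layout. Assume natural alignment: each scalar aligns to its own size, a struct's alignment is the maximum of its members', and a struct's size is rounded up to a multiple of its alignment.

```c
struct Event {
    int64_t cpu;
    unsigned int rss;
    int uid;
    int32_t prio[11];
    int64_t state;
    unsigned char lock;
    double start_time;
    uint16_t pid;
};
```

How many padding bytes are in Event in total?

17

cpu at 0 (size 8, align 8) → ends 8
rss at 8 (size 4, align 4) → ends 12
uid at 12 (size 4, align 4) → ends 16
prio at 16 (size 44, align 4) → ends 60
pad 4 to align 8 for state
state at 64 (size 8, align 8) → ends 72
lock at 72 (size 1, align 1) → ends 73
pad 7 to align 8 for start_time
start_time at 80 (size 8, align 8) → ends 88
pid at 88 (size 2, align 2) → ends 90
tail pad 6 to reach multiple of 8
total 96 bytes, alignment 8
data bytes 79, size 96 → padding 17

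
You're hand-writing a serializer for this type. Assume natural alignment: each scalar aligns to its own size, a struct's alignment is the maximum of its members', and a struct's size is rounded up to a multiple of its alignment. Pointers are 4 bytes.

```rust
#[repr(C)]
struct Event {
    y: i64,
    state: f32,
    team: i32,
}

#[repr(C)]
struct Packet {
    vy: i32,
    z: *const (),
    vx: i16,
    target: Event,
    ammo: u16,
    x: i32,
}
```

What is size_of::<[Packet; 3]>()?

120

Event: y at 0 (size 8, align 8) → ends 8; state at 8 (size 4, align 4) → ends 12; team at 12 (size 4, align 4) → ends 16; total 16 bytes, alignment 8
vy at 0 (size 4, align 4) → ends 4
z at 4 (size 4, align 4) → ends 8
vx at 8 (size 2, align 2) → ends 10
pad 6 to align 8 for target
target at 16 (size 16, align 8) → ends 32
ammo at 32 (size 2, align 2) → ends 34
pad 2 to align 4 for x
x at 36 (size 4, align 4) → ends 40
total 40 bytes, alignment 8
array of 3: 3 × 40 = 120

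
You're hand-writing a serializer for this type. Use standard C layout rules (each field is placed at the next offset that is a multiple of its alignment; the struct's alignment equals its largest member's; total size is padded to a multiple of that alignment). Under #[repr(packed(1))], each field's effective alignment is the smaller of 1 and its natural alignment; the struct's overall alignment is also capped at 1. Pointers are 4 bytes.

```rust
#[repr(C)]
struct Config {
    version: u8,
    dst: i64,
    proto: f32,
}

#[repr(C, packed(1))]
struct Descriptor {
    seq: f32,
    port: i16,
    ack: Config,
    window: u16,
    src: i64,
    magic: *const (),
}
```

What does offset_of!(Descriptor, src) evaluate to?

Config: 0..1  version  (1B, 1-aligned); 1..8  -- padding (7B); 8..16  dst  (8B, 8-aligned); 16..20  proto  (4B, 4-aligned); 20..24  -- tail padding (4B); sizeof = 24, alignof = 8
0..4  seq  (4B, 1-aligned)
4..6  port  (2B, 1-aligned)
6..30  ack  (24B, 1-aligned)
30..32  window  (2B, 1-aligned)
32..40  src  (8B, 1-aligned)

32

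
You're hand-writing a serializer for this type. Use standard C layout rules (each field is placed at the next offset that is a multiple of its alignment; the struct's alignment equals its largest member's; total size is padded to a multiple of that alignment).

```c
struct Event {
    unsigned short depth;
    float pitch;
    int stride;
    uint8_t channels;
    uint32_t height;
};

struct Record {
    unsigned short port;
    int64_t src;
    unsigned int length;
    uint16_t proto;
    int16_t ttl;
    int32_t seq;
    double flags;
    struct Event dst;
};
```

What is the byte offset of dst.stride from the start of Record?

Event: depth at 0 (size 2, align 2) → ends 2; pad 2 to align 4 for pitch; pitch at 4 (size 4, align 4) → ends 8; stride at 8 (size 4, align 4) → ends 12; channels at 12 (size 1, align 1) → ends 13; pad 3 to align 4 for height; height at 16 (size 4, align 4) → ends 20; total 20 bytes, alignment 4
port at 0 (size 2, align 2) → ends 2
pad 6 to align 8 for src
src at 8 (size 8, align 8) → ends 16
length at 16 (size 4, align 4) → ends 20
proto at 20 (size 2, align 2) → ends 22
ttl at 22 (size 2, align 2) → ends 24
seq at 24 (size 4, align 4) → ends 28
pad 4 to align 8 for flags
flags at 32 (size 8, align 8) → ends 40
dst at 40 (size 20, align 4) → ends 60
within Event: stride at 8
40 + 8 = 48

48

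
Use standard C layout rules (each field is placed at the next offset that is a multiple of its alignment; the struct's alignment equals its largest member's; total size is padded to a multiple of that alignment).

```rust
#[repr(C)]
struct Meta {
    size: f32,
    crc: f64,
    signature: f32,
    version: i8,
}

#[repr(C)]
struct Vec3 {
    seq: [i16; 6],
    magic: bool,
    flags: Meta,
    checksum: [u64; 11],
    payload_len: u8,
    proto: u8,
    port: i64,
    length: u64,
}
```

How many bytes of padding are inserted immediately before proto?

0

Meta: @0: size [4B, align 4] → 4; +4 pad (align 8); @8: crc [8B, align 8] → 16; @16: signature [4B, align 4] → 20; @20: version [1B, align 1] → 21; +3 tail pad (align 8); size 24, align 8
@0: seq [12B, align 2] → 12
@12: magic [1B, align 1] → 13
+3 pad (align 8)
@16: flags [24B, align 8] → 40
@40: checksum [88B, align 8] → 128
@128: payload_len [1B, align 1] → 129
@129: proto [1B, align 1] → 130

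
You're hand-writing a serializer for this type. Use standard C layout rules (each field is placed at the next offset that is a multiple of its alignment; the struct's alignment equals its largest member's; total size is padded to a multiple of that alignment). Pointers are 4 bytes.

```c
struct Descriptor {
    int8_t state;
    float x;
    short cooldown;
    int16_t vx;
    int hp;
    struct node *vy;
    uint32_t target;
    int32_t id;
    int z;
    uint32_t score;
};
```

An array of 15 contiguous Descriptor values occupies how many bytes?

0..1  state  (1B, 1-aligned)
1..4  -- padding (3B)
4..8  x  (4B, 4-aligned)
8..10  cooldown  (2B, 2-aligned)
10..12  vx  (2B, 2-aligned)
12..16  hp  (4B, 4-aligned)
16..20  vy  (4B, 4-aligned)
20..24  target  (4B, 4-aligned)
24..28  id  (4B, 4-aligned)
28..32  z  (4B, 4-aligned)
32..36  score  (4B, 4-aligned)
sizeof = 36, alignof = 4
array of 15: 15 × 36 = 540

540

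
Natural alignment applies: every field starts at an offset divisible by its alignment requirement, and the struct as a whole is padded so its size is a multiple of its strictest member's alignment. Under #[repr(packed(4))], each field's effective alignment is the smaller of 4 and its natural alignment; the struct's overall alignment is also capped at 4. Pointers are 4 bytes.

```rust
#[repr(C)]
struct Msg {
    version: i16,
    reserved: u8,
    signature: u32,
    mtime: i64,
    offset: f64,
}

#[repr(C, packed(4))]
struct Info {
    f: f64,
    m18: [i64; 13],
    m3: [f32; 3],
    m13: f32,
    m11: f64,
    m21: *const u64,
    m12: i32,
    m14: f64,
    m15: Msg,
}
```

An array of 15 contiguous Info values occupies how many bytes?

2640

Msg: version at 0 (size 2, align 2) → ends 2; reserved at 2 (size 1, align 1) → ends 3; pad 1 to align 4 for signature; signature at 4 (size 4, align 4) → ends 8; mtime at 8 (size 8, align 8) → ends 16; offset at 16 (size 8, align 8) → ends 24; total 24 bytes, alignment 8
f at 0 (size 8, align 4) → ends 8
m18 at 8 (size 104, align 4) → ends 112
m3 at 112 (size 12, align 4) → ends 124
m13 at 124 (size 4, align 4) → ends 128
m11 at 128 (size 8, align 4) → ends 136
m21 at 136 (size 4, align 4) → ends 140
m12 at 140 (size 4, align 4) → ends 144
m14 at 144 (size 8, align 4) → ends 152
m15 at 152 (size 24, align 4) → ends 176
total 176 bytes, alignment 4
array of 15: 15 × 176 = 2640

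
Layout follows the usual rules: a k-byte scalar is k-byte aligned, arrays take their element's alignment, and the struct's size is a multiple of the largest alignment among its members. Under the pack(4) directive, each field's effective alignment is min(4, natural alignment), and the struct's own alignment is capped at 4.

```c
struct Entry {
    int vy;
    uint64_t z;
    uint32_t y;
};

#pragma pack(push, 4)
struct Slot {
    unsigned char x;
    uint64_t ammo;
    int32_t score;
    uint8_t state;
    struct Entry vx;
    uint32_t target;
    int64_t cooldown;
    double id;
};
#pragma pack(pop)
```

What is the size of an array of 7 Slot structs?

448

Entry: 0..4  vy  (4B, 4-aligned); 4..8  -- padding (4B); 8..16  z  (8B, 8-aligned); 16..20  y  (4B, 4-aligned); 20..24  -- tail padding (4B); sizeof = 24, alignof = 8
0..1  x  (1B, 1-aligned)
1..4  -- padding (3B)
4..12  ammo  (8B, 4-aligned)
12..16  score  (4B, 4-aligned)
16..17  state  (1B, 1-aligned)
17..20  -- padding (3B)
20..44  vx  (24B, 4-aligned)
44..48  target  (4B, 4-aligned)
48..56  cooldown  (8B, 4-aligned)
56..64  id  (8B, 4-aligned)
sizeof = 64, alignof = 4
array of 7: 7 × 64 = 448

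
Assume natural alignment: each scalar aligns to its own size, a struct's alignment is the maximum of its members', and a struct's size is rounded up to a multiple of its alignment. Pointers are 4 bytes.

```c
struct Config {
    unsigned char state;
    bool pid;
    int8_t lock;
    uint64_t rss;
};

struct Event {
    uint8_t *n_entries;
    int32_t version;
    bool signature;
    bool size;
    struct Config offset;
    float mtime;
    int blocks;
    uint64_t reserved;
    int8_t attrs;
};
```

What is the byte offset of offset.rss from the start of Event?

24

Config: 0..1  state  (1B, 1-aligned); 1..2  pid  (1B, 1-aligned); 2..3  lock  (1B, 1-aligned); 3..8  -- padding (5B); 8..16  rss  (8B, 8-aligned); sizeof = 16, alignof = 8
0..4  n_entries  (4B, 4-aligned)
4..8  version  (4B, 4-aligned)
8..9  signature  (1B, 1-aligned)
9..10  size  (1B, 1-aligned)
10..16  -- padding (6B)
16..32  offset  (16B, 8-aligned)
within Config: rss at 8
16 + 8 = 24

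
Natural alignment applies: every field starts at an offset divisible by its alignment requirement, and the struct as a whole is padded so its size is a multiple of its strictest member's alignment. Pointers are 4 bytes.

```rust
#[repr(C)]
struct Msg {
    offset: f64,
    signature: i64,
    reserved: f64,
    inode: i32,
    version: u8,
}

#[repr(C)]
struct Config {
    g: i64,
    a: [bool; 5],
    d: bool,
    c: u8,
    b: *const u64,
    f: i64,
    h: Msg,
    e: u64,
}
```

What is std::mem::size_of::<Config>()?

Msg: @0: offset [8B, align 8] → 8; @8: signature [8B, align 8] → 16; @16: reserved [8B, align 8] → 24; @24: inode [4B, align 4] → 28; @28: version [1B, align 1] → 29; +3 tail pad (align 8); size 32, align 8
@0: g [8B, align 8] → 8
@8: a [5B, align 1] → 13
@13: d [1B, align 1] → 14
@14: c [1B, align 1] → 15
+1 pad (align 4)
@16: b [4B, align 4] → 20
+4 pad (align 8)
@24: f [8B, align 8] → 32
@32: h [32B, align 8] → 64
@64: e [8B, align 8] → 72
size 72, align 8

72 bytes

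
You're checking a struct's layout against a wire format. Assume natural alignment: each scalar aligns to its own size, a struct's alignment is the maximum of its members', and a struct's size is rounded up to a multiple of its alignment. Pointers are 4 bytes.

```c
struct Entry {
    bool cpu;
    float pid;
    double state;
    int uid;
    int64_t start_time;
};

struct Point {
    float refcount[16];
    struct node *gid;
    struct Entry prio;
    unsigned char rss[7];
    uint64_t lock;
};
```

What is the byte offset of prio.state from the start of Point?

80

Entry: 0..1  cpu  (1B, 1-aligned); 1..4  -- padding (3B); 4..8  pid  (4B, 4-aligned); 8..16  state  (8B, 8-aligned); 16..20  uid  (4B, 4-aligned); 20..24  -- padding (4B); 24..32  start_time  (8B, 8-aligned); sizeof = 32, alignof = 8
0..64  refcount  (64B, 4-aligned)
64..68  gid  (4B, 4-aligned)
68..72  -- padding (4B)
72..104  prio  (32B, 8-aligned)
within Entry: state at 8
72 + 8 = 80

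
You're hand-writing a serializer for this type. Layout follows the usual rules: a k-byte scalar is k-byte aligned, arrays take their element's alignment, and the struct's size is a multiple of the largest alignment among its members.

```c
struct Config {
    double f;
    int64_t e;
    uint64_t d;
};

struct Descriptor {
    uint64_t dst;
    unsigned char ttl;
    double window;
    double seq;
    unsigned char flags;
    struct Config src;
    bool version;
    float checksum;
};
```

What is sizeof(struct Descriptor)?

Config: f at 0 (size 8, align 8) → ends 8; e at 8 (size 8, align 8) → ends 16; d at 16 (size 8, align 8) → ends 24; total 24 bytes, alignment 8
dst at 0 (size 8, align 8) → ends 8
ttl at 8 (size 1, align 1) → ends 9
pad 7 to align 8 for window
window at 16 (size 8, align 8) → ends 24
seq at 24 (size 8, align 8) → ends 32
flags at 32 (size 1, align 1) → ends 33
pad 7 to align 8 for src
src at 40 (size 24, align 8) → ends 64
version at 64 (size 1, align 1) → ends 65
pad 3 to align 4 for checksum
checksum at 68 (size 4, align 4) → ends 72
total 72 bytes, alignment 8

72 bytes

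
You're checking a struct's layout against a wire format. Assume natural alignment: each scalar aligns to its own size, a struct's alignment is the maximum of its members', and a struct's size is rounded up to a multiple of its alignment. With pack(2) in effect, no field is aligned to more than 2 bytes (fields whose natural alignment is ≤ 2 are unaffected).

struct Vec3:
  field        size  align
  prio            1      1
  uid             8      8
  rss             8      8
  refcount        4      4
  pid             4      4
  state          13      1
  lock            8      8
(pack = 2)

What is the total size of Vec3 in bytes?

0..1  prio  (1B, 1-aligned)
1..2  -- padding (1B)
2..10  uid  (8B, 2-aligned)
10..18  rss  (8B, 2-aligned)
18..22  refcount  (4B, 2-aligned)
22..26  pid  (4B, 2-aligned)
26..39  state  (13B, 1-aligned)
39..40  -- padding (1B)
40..48  lock  (8B, 2-aligned)
sizeof = 48, alignof = 2

48 bytes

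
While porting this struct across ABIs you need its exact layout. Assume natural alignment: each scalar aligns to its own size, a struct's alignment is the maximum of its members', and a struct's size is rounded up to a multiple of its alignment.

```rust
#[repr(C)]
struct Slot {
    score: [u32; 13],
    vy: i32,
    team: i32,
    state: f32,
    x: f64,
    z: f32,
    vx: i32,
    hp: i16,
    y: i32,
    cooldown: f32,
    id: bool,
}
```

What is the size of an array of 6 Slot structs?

576

score at 0 (size 52, align 4) → ends 52
vy at 52 (size 4, align 4) → ends 56
team at 56 (size 4, align 4) → ends 60
state at 60 (size 4, align 4) → ends 64
x at 64 (size 8, align 8) → ends 72
z at 72 (size 4, align 4) → ends 76
vx at 76 (size 4, align 4) → ends 80
hp at 80 (size 2, align 2) → ends 82
pad 2 to align 4 for y
y at 84 (size 4, align 4) → ends 88
cooldown at 88 (size 4, align 4) → ends 92
id at 92 (size 1, align 1) → ends 93
tail pad 3 to reach multiple of 8
total 96 bytes, alignment 8
array of 6: 6 × 96 = 576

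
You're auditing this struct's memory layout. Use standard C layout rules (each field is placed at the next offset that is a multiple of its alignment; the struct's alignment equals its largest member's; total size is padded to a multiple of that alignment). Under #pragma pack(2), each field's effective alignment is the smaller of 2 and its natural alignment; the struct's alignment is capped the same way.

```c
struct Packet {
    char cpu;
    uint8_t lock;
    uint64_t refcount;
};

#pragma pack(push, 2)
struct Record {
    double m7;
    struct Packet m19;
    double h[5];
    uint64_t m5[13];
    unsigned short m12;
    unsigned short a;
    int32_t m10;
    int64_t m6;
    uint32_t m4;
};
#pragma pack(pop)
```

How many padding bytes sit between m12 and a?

Packet: cpu at 0 (size 1, align 1) → ends 1; lock at 1 (size 1, align 1) → ends 2; pad 6 to align 8 for refcount; refcount at 8 (size 8, align 8) → ends 16; total 16 bytes, alignment 8
m7 at 0 (size 8, align 2) → ends 8
m19 at 8 (size 16, align 2) → ends 24
h at 24 (size 40, align 2) → ends 64
m5 at 64 (size 104, align 2) → ends 168
m12 at 168 (size 2, align 2) → ends 170
a at 170 (size 2, align 2) → ends 172

0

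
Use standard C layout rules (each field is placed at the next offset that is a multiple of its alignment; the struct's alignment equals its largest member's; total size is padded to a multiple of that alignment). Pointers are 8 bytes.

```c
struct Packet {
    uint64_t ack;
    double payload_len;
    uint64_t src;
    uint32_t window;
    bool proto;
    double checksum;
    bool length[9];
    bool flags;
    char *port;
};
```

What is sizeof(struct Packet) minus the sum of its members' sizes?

0..8  ack  (8B, 8-aligned)
8..16  payload_len  (8B, 8-aligned)
16..24  src  (8B, 8-aligned)
24..28  window  (4B, 4-aligned)
28..29  proto  (1B, 1-aligned)
29..32  -- padding (3B)
32..40  checksum  (8B, 8-aligned)
40..49  length  (9B, 1-aligned)
49..50  flags  (1B, 1-aligned)
50..56  -- padding (6B)
56..64  port  (8B, 8-aligned)
sizeof = 64, alignof = 8
data bytes 55, size 64 → padding 9

9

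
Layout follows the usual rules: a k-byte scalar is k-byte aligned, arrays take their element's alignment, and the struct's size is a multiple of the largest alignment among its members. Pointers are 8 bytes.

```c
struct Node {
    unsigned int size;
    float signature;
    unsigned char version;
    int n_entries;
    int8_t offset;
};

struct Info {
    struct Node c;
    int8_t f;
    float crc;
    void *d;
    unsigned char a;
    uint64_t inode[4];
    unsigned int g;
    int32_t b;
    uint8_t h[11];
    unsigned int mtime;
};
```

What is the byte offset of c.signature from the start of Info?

Node: @0: size [4B, align 4] → 4; @4: signature [4B, align 4] → 8; @8: version [1B, align 1] → 9; +3 pad (align 4); @12: n_entries [4B, align 4] → 16; @16: offset [1B, align 1] → 17; +3 tail pad (align 4); size 20, align 4
@0: c [20B, align 4] → 20
within Node: signature at 4
0 + 4 = 4

4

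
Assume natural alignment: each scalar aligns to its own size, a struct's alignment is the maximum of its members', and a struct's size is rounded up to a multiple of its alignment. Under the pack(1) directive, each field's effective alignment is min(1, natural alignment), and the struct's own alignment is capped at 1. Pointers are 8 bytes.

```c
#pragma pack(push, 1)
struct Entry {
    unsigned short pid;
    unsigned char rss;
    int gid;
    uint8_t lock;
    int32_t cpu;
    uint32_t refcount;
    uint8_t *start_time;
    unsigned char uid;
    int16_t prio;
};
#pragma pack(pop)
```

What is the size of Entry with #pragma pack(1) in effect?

0..2  pid  (2B, 1-aligned)
2..3  rss  (1B, 1-aligned)
3..7  gid  (4B, 1-aligned)
7..8  lock  (1B, 1-aligned)
8..12  cpu  (4B, 1-aligned)
12..16  refcount  (4B, 1-aligned)
16..24  start_time  (8B, 1-aligned)
24..25  uid  (1B, 1-aligned)
25..27  prio  (2B, 1-aligned)
sizeof = 27, alignof = 1

27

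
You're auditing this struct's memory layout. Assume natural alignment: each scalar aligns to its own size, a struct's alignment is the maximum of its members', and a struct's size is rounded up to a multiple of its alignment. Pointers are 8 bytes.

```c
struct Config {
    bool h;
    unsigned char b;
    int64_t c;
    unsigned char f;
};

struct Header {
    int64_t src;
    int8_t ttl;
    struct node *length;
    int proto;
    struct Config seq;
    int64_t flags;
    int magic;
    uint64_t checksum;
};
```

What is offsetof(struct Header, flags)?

56

Config: h at 0 (size 1, align 1) → ends 1; b at 1 (size 1, align 1) → ends 2; pad 6 to align 8 for c; c at 8 (size 8, align 8) → ends 16; f at 16 (size 1, align 1) → ends 17; tail pad 7 to reach multiple of 8; total 24 bytes, alignment 8
src at 0 (size 8, align 8) → ends 8
ttl at 8 (size 1, align 1) → ends 9
pad 7 to align 8 for length
length at 16 (size 8, align 8) → ends 24
proto at 24 (size 4, align 4) → ends 28
pad 4 to align 8 for seq
seq at 32 (size 24, align 8) → ends 56
flags at 56 (size 8, align 8) → ends 64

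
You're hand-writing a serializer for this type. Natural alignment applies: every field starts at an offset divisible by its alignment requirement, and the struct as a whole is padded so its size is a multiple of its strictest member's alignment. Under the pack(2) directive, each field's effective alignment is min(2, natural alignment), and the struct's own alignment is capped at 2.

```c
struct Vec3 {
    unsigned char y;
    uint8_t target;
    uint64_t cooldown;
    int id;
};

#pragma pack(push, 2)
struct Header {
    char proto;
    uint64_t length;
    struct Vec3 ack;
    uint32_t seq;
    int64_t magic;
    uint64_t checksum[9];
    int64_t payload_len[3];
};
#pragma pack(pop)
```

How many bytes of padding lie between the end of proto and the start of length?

1

Vec3: 0..1  y  (1B, 1-aligned); 1..2  target  (1B, 1-aligned); 2..8  -- padding (6B); 8..16  cooldown  (8B, 8-aligned); 16..20  id  (4B, 4-aligned); 20..24  -- tail padding (4B); sizeof = 24, alignof = 8
0..1  proto  (1B, 1-aligned)
1..2  -- padding (1B)
2..10  length  (8B, 2-aligned)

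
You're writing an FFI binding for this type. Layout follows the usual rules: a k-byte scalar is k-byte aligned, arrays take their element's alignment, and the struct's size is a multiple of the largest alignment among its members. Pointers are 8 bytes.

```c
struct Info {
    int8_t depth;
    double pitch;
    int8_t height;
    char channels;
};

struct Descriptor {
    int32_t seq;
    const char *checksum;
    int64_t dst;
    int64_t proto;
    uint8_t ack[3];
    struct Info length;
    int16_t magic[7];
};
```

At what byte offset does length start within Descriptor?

Info: 0..1  depth  (1B, 1-aligned); 1..8  -- padding (7B); 8..16  pitch  (8B, 8-aligned); 16..17  height  (1B, 1-aligned); 17..18  channels  (1B, 1-aligned); 18..24  -- tail padding (6B); sizeof = 24, alignof = 8
0..4  seq  (4B, 4-aligned)
4..8  -- padding (4B)
8..16  checksum  (8B, 8-aligned)
16..24  dst  (8B, 8-aligned)
24..32  proto  (8B, 8-aligned)
32..35  ack  (3B, 1-aligned)
35..40  -- padding (5B)
40..64  length  (24B, 8-aligned)

40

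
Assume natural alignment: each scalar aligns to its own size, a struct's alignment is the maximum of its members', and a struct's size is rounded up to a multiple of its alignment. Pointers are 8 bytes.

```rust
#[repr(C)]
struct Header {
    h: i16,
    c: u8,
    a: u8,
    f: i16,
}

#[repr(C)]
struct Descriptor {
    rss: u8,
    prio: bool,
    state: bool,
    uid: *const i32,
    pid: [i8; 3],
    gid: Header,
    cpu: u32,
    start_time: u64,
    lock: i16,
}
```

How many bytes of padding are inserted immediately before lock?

0

Header: 0..2  h  (2B, 2-aligned); 2..3  c  (1B, 1-aligned); 3..4  a  (1B, 1-aligned); 4..6  f  (2B, 2-aligned); sizeof = 6, alignof = 2
0..1  rss  (1B, 1-aligned)
1..2  prio  (1B, 1-aligned)
2..3  state  (1B, 1-aligned)
3..8  -- padding (5B)
8..16  uid  (8B, 8-aligned)
16..19  pid  (3B, 1-aligned)
19..20  -- padding (1B)
20..26  gid  (6B, 2-aligned)
26..28  -- padding (2B)
28..32  cpu  (4B, 4-aligned)
32..40  start_time  (8B, 8-aligned)
40..42  lock  (2B, 2-aligned)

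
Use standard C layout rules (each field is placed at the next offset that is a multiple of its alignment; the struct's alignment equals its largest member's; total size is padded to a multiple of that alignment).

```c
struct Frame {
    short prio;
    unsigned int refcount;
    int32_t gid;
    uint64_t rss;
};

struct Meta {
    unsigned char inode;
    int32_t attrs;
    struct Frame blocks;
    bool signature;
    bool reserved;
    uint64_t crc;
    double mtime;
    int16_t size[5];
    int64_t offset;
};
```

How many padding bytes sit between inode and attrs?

3

Frame: 0..2  prio  (2B, 2-aligned); 2..4  -- padding (2B); 4..8  refcount  (4B, 4-aligned); 8..12  gid  (4B, 4-aligned); 12..16  -- padding (4B); 16..24  rss  (8B, 8-aligned); sizeof = 24, alignof = 8
0..1  inode  (1B, 1-aligned)
1..4  -- padding (3B)
4..8  attrs  (4B, 4-aligned)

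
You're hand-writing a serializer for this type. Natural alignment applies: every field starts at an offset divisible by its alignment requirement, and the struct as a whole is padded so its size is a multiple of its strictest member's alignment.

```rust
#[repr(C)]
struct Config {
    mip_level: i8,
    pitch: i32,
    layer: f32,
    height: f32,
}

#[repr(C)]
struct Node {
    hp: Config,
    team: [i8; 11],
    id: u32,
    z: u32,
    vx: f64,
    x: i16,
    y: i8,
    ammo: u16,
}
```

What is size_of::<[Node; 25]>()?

Config: @0: mip_level [1B, align 1] → 1; +3 pad (align 4); @4: pitch [4B, align 4] → 8; @8: layer [4B, align 4] → 12; @12: height [4B, align 4] → 16; size 16, align 4
@0: hp [16B, align 4] → 16
@16: team [11B, align 1] → 27
+1 pad (align 4)
@28: id [4B, align 4] → 32
@32: z [4B, align 4] → 36
+4 pad (align 8)
@40: vx [8B, align 8] → 48
@48: x [2B, align 2] → 50
@50: y [1B, align 1] → 51
+1 pad (align 2)
@52: ammo [2B, align 2] → 54
+2 tail pad (align 8)
size 56, align 8
array of 25: 25 × 56 = 1400

1400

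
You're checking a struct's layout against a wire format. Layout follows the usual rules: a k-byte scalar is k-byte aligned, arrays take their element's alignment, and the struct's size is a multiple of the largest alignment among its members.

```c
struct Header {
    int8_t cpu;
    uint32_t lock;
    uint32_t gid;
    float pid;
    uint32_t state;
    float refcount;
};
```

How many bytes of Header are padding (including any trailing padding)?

cpu at 0 (size 1, align 1) → ends 1
pad 3 to align 4 for lock
lock at 4 (size 4, align 4) → ends 8
gid at 8 (size 4, align 4) → ends 12
pid at 12 (size 4, align 4) → ends 16
state at 16 (size 4, align 4) → ends 20
refcount at 20 (size 4, align 4) → ends 24
total 24 bytes, alignment 4
data bytes 21, size 24 → padding 3

3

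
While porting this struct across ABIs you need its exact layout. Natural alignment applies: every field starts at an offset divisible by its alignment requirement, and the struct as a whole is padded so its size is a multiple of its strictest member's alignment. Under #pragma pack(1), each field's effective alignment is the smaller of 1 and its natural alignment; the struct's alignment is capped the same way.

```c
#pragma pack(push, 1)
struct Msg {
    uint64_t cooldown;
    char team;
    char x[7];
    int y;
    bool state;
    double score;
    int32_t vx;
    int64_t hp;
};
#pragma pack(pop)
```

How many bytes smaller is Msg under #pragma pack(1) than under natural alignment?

7

natural layout:
  0..8  cooldown  (8B, 8-aligned)
  8..9  team  (1B, 1-aligned)
  9..16  x  (7B, 1-aligned)
  16..20  y  (4B, 4-aligned)
  20..21  state  (1B, 1-aligned)
  21..24  -- padding (3B)
  24..32  score  (8B, 8-aligned)
  32..36  vx  (4B, 4-aligned)
  36..40  -- padding (4B)
  40..48  hp  (8B, 8-aligned)
  sizeof = 48, alignof = 8
packed(1) layout:
  0..8  cooldown  (8B, 1-aligned)
  8..9  team  (1B, 1-aligned)
  9..16  x  (7B, 1-aligned)
  16..20  y  (4B, 1-aligned)
  20..21  state  (1B, 1-aligned)
  21..29  score  (8B, 1-aligned)
  29..33  vx  (4B, 1-aligned)
  33..41  hp  (8B, 1-aligned)
  sizeof = 41, alignof = 1
48 − 41 = 7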